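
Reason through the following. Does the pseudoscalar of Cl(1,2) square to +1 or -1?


The pseudoscalar I = e1...e_n (product of all n generators) of Cl(p,q) satisfies I^2 = (-1)^(q + n(n-1)/2).
p = 1, q = 2, n = p + q = 3
n(n-1)/2 = 3 * 2 / 2 = 3
Exponent = q + n(n-1)/2 = 2 + 3 = 5
I^2 = (-1)^5 = -1


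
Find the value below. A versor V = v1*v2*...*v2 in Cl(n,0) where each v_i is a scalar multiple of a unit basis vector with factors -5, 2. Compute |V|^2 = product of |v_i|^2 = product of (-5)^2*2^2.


Each vector v_i has |v_i|^2 = s_i^2
Squared scales: (-5)^2 = 25, 2^2 = 4
|V|^2 = 25 * 4
= 100


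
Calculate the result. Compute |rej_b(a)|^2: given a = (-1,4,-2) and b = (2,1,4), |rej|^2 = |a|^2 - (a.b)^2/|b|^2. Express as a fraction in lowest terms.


|a|^2 = (-1)^2 + 4^2 + (-2)^2 = 21
|b|^2 = 2^2 + 1^2 + 4^2 = 21
a . b = (-1)*2 + 4*1 + (-2)*4 = -6
(a.b)^2 = (-6)^2 = 36
|rej|^2 = 21 - 36/21
= (441 - 36)/21
= 405/21
In lowest terms: 135/7


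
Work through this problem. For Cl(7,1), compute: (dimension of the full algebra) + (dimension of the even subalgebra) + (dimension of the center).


n = 7 + 1 = 8
Total dim = 2^8 = 256
Even subalgebra dim = 2^7 = 128
n is even, so center dim = 1
Sum = 256 + 128 + 1 = 385


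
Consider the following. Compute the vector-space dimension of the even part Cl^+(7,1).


Even subalgebra dimension = 2^(n-1)
n = 7 + 1 = 8
2^(8 - 1) = 2^7 = 128
Verification: sum of C(8,k) for even k = 1 + 28 + 70 + 28 + 1 = 128
Result = 128


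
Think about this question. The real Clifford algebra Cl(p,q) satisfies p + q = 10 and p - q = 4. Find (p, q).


We need p + q = 10 and p - q = 4.
Adding: 2p = 10 + 4 = 14, so p = 7.
Then q = 10 - 7 = 3.
(p, q) = (7, 3)


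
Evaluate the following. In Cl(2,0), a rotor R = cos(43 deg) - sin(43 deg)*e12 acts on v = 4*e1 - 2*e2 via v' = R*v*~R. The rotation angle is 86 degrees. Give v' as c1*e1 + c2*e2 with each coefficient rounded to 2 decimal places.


Rotor R = cos(43deg) - sin(43deg)*e12
Rotation angle theta = 2 * 43 = 86 degrees
v' = R*v*~R rotates v by theta.
cos(86deg) = 0.0698, sin(86deg) = 0.9976
v'_1 = 4*cos(86deg) - (-2)*sin(86deg)
= 4*0.0698 - (-2)*0.9976
= 2.27
v'_2 = 4*sin(86deg) + (-2)*cos(86deg)
= 4*0.9976 + (-2)*0.0698
= 3.85
v' = 2.27*e1 + 3.85*e2


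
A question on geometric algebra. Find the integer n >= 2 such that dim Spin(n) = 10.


dim Spin(n) = dim so(n) = n(n-1)/2.
Solve n(n-1)/2 = 10, i.e. n^2 - n - 20 = 0.
Discriminant = 1 + 8*10 = 81
n = (1 + sqrt(81))/2 = (1 + 9)/2 = 5


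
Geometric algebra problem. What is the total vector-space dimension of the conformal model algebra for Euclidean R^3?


The conformal model of R^3 uses Cl(4,1): the 3 Euclidean generators plus two extra orthogonal generators e+ (e+^2 = +1) and e- (e-^2 = -1), from which the null vectors e0, einf are built.
Number of generators m = 3 + 2 = 5.
dim Cl(p,q) = 2^m = 2^5 = 32


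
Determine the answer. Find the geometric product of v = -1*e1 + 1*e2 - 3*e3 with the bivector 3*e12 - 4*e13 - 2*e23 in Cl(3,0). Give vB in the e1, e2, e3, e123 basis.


vB has grade-1 (vector) and grade-3 (trivector) parts: vB = (v _| B) + (v ^ B).
Vector part <vB>_1:
  e1: -v2*b12 - v3*b13 = -(1)*(3) - (-3)*(-4) = -15
  e2: v1*b12 - v3*b23 = (-1)*(3) - (-3)*(-2) = -9
  e3: v1*b13 + v2*b23 = (-1)*(-4) + (1)*(-2) = 2
Trivector part <vB>_3:
  e123: v1*b23 - v2*b13 + v3*b12 = (-1)*(-2) - (1)*(-4) + (-3)*(3) = -3
vB = -15*e1 - 9*e2 + 2*e3 - 3*e123


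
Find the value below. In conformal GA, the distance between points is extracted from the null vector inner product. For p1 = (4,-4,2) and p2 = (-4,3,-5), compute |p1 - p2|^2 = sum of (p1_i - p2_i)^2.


p1 - p2 = (8, -7, 7)
|p1 - p2|^2 = 8^2 + (-7)^2 + 7^2
= 64 + 49 + 49
= 162


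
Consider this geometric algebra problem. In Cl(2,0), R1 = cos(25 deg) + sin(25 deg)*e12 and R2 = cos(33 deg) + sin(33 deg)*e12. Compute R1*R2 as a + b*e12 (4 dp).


Same-plane rotors commute and their half-angles add:
R1*R2 = cos(a1 + a2) + sin(a1 + a2)*e12.
a1 + a2 = 25 + 33 = 58 deg
cos(58 deg) = 0.5299
sin(58 deg) = 0.8480
R1*R2 = 0.5299 + 0.8480*e12


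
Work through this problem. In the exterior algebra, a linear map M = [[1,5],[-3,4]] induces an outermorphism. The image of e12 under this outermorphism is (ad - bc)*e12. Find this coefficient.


The outermorphism of a linear map f sends e1^e2 to f(e1)^f(e2).
f(e1) = 1*e1 - 3*e2
f(e2) = 5*e1 + 4*e2
f(e1) ^ f(e2) = (1*e1 - 3*e2) ^ (5*e1 + 4*e2)
= 1*4*e12 + (-3)*5*e21
= (4 - (-15))*e12
= 19*e12
Coefficient = 19


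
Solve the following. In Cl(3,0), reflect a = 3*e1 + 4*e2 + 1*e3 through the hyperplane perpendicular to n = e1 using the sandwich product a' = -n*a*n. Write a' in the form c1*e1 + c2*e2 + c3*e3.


Reflection formula: a' = -n*a*n, with n = e1 (unit vector, n^2 = 1).
For reflection through hyperplane perp to e1:
The component along e1 flips sign, others stay.
a = (3, 4, 1)
a' = (-3, 4, 1)
a' = -3*e1 + 4*e2 + 1*e3


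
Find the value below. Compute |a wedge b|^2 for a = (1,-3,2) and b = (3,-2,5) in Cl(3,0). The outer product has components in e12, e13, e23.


a wedge b = (a1*b2 - a2*b1)*e12 + (a1*b3 - a3*b1)*e13 + (a2*b3 - a3*b2)*e23
e12 coeff: 1*(-2) - (-3)*3 = -2 - (-9) = 7
e13 coeff: 1*5 - 2*3 = 5 - 6 = -1
e23 coeff: (-3)*5 - 2*(-2) = -15 - (-4) = -11
|a wedge b|^2 = 7^2 + (-1)^2 + (-11)^2
= 49 + 1 + 121
= 171


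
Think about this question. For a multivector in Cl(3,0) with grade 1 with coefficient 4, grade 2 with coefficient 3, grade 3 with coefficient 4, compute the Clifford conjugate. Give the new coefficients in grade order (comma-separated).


Clifford conjugate sign for grade k: (-1)^(k(k+1)/2)
Grade 1: (-1)^(1*2/2) = (-1)^1 = -1, coeff 4 -> -4
Grade 2: (-1)^(2*3/2) = (-1)^3 = -1, coeff 3 -> -3
Grade 3: (-1)^(3*4/2) = (-1)^6 = 1, coeff 4 -> 4
Conjugated coefficients: -4, -3, 4


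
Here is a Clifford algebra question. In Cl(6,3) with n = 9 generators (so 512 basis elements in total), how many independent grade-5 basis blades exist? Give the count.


Number of grade-k basis blades in Cl(p,q) with n = p + q is C(n, k).
n = 6 + 3 = 9
C(9, 5) = 9! / (5! * 4!)
= 362880 / (120 * 24)
= 126


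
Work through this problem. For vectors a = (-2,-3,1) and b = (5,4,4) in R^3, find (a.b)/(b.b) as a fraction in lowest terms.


Projection coefficient = (a . b) / (b . b)
a . b = (-2)*5 + (-3)*4 + 1*4
= -10 + (-12) + 4 = -18
b . b = 5^2 + 4^2 + 4^2
= 25 + 16 + 16 = 57
Coefficient = -18/57
In lowest terms: -6/19


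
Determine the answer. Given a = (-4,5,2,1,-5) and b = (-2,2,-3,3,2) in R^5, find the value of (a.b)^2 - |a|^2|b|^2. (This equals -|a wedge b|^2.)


a . b = (-4)*(-2) + 5*2 + 2*(-3) + 1*3 + (-5)*2
= 8 + 10 + (-6) + 3 + (-10) = 5
|a|^2 = (-4)^2 + 5^2 + 2^2 + 1^2 + (-5)^2 = 71
|b|^2 = (-2)^2 + 2^2 + (-3)^2 + 3^2 + 2^2 = 30
(a.b)^2 = 5^2 = 25
|a|^2 * |b|^2 = 71 * 30 = 2130
Result = 25 - 2130 = -2105


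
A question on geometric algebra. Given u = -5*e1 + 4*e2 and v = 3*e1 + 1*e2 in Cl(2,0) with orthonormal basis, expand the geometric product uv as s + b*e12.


Expand: (-5*e1 + 4*e2)(3*e1 + 1*e2)
= (-5)*3*e1e1 + (-5)*1*e1e2 + 4*3*e2e1 + 4*1*e2e2
Using e1^2 = e2^2 = 1, e2e1 = -e1e2:
Scalar part s = (-5)*3 + 4*1 = -15 + 4 = -11
Bivector part b = (-5)*1 - 4*3 = -5 - 12 = -17
uv = -11 - 17*e12


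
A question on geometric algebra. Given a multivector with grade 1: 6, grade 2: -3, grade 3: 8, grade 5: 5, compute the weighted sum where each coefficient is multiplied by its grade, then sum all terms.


Grade-weighted sum = sum of grade_k * coefficient_k
1*6 = 6
2*(-3) = -6
3*8 = 24
5*5 = 25
Total = 6 + (-6) + 24 + 25 = 49


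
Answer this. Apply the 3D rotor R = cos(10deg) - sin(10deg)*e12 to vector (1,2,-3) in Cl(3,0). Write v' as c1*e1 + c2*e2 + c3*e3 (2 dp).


Rotor R = cos(10deg) - sin(10deg)*e12
Rotation angle theta = 2 * 10 = 20 degrees in the e12 plane (e1 -> e2).
The component perpendicular to the plane (e3) is invariant: v'_3 = v3 = -3.00
cos(20deg) = 0.9397, sin(20deg) = 0.3420
v'_1 = v1*cos(theta) - v2*sin(theta) = 1*0.9397 - 2*0.3420 = 0.26
v'_2 = v1*sin(theta) + v2*cos(theta) = 1*0.3420 + 2*0.9397 = 2.22
v' = 0.26*e1 + 2.22*e2 - 3.00*e3


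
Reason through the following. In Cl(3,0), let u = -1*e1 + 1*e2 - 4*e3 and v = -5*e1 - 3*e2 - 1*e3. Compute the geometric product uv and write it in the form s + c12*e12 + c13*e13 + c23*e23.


In Cl(3,0): e_i^2 = 1, e_ie_j = -e_je_i for i != j.
Scalar part = u . v = (-1)*(-5) + 1*(-3) + (-4)*(-1)
= 5 + (-3) + 4 = 6
e12 coeff = (-1)*(-3) - 1*(-5) = 3 - (-5) = 8
e13 coeff = (-1)*(-1) - (-4)*(-5) = 1 - 20 = -19
e23 coeff = 1*(-1) - (-4)*(-3) = -1 - 12 = -13
uv = 6 + 8*e12 - 19*e13 - 13*e23


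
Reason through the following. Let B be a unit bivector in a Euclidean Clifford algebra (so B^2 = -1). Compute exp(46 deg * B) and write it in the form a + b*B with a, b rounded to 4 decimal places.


For a unit bivector B with B^2 = -1, the exponential series gives
e^(theta*B) = cos(theta) + sin(theta)*B (the GA analogue of Euler's formula).
theta = 46 degrees = 0.802851 rad
cos(46 deg) = 0.6947
sin(46 deg) = 0.7193
exp(theta*B) = 0.6947 + 0.7193*B


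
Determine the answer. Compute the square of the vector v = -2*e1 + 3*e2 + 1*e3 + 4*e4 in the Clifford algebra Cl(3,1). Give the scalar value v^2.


v^2 = sum of c_i^2 * e_i^2
Positive signature terms (e_i^2 = +1): (-2)^2 + 3^2 + 1^2 = 14
Negative signature terms (e_j^2 = -1): 4^2 = 16
v^2 = 14 - 16 = -2


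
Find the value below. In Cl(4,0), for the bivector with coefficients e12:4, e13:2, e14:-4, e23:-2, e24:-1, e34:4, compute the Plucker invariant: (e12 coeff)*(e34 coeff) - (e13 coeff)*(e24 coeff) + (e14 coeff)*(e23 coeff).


Plucker relation: af - be + cd
a*f = 4*4 = 16
b*e = 2*(-1) = -2
c*d = (-4)*(-2) = 8
af - be + cd = 16 - (-2) + 8
= 26


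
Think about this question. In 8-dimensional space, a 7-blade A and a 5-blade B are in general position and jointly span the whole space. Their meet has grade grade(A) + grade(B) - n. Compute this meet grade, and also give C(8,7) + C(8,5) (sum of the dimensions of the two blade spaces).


Meet grade = grade(A) + grade(B) - n
= 7 + 5 - 8 = 4
C(8,7) = 8
C(8,5) = 56
dim_A + dim_B = 8 + 56 = 64


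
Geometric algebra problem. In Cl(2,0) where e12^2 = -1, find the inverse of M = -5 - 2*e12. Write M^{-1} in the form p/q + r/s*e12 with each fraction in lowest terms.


M = -5 - 2*e12, where e12^2 = -1.
Since M commutes with its reverse ~M = a - b*e12, M * ~M = a^2 - b^2*e12^2 = a^2 + b^2.
So M^{-1} = ~M / (a^2 + b^2) = (a - b*e12)/(a^2 + b^2).
a^2 + b^2 = 25 + 4 = 29
Scalar part = -5/29 = -5/29
Bivector coeff = 2/29 = 2/29
M^{-1} = -5/29 + 2/29*e12


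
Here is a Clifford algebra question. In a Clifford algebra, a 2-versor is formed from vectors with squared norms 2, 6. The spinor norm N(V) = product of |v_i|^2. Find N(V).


Spinor norm N(V) = |v1|^2 * |v2|^2 * ... * |v2|^2
= 2 * 6
Running product: 2, 12
N(V) = 12


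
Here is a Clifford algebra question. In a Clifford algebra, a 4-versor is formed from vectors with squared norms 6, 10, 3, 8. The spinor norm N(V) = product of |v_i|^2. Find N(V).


Spinor norm N(V) = |v1|^2 * |v2|^2 * ... * |v4|^2
= 6 * 10 * 3 * 8
Running product: 6, 60, 180, 1440
N(V) = 1440


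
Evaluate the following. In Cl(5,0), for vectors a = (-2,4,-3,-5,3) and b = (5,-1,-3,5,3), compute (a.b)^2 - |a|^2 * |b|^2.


a . b = (-2)*5 + 4*(-1) + (-3)*(-3) + (-5)*5 + 3*3
= -10 + (-4) + 9 + (-25) + 9 = -21
|a|^2 = (-2)^2 + 4^2 + (-3)^2 + (-5)^2 + 3^2 = 63
|b|^2 = 5^2 + (-1)^2 + (-3)^2 + 5^2 + 3^2 = 69
(a.b)^2 = (-21)^2 = 441
|a|^2 * |b|^2 = 63 * 69 = 4347
Result = 441 - 4347 = -3906


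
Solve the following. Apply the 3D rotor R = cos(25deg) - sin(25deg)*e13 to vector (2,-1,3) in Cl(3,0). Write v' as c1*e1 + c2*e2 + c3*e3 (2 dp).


Rotor R = cos(25deg) - sin(25deg)*e13
Rotation angle theta = 2 * 25 = 50 degrees in the e13 plane (e1 -> e3).
The component perpendicular to the plane (e2) is invariant: v'_2 = v2 = -1.00
cos(50deg) = 0.6428, sin(50deg) = 0.7660
v'_1 = v1*cos(theta) - v3*sin(theta) = 2*0.6428 - 3*0.7660 = -1.01
v'_3 = v1*sin(theta) + v3*cos(theta) = 2*0.7660 + 3*0.6428 = 3.46
v' = -1.01*e1 - 1.00*e2 + 3.46*e3


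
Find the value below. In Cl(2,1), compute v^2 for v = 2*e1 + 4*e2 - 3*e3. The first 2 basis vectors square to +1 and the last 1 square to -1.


v^2 = sum of c_i^2 * e_i^2
Positive signature terms (e_i^2 = +1): 2^2 + 4^2 = 20
Negative signature terms (e_j^2 = -1): (-3)^2 = 9
v^2 = 20 - 9 = 11


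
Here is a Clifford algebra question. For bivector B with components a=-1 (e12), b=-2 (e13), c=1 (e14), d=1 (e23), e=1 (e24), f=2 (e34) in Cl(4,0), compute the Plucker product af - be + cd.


Plucker relation: af - be + cd
a*f = (-1)*2 = -2
b*e = (-2)*1 = -2
c*d = 1*1 = 1
af - be + cd = -2 - (-2) + 1
= 1


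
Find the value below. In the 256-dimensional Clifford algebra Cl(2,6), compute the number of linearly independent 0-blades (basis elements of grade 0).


Number of grade-k basis blades in Cl(p,q) with n = p + q is C(n, k).
n = 2 + 6 = 8
C(8, 0) = 8! / (0! * 8!)
= 40320 / (1 * 40320)
= 1


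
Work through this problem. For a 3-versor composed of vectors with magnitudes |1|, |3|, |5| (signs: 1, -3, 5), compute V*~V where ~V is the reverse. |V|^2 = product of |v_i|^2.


Each vector v_i has |v_i|^2 = s_i^2
Squared scales: 1^2 = 1, (-3)^2 = 9, 5^2 = 25
|V|^2 = 1 * 9 * 25
= 225


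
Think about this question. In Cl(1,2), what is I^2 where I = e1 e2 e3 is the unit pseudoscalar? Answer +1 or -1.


The pseudoscalar I = e1...e_n (product of all n generators) of Cl(p,q) satisfies I^2 = (-1)^(q + n(n-1)/2).
p = 1, q = 2, n = p + q = 3
n(n-1)/2 = 3 * 2 / 2 = 3
Exponent = q + n(n-1)/2 = 2 + 3 = 5
I^2 = (-1)^5 = -1


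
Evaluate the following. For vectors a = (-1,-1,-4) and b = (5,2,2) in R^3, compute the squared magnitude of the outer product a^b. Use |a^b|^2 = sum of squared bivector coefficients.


a wedge b = (a1*b2 - a2*b1)*e12 + (a1*b3 - a3*b1)*e13 + (a2*b3 - a3*b2)*e23
e12 coeff: (-1)*2 - (-1)*5 = -2 - (-5) = 3
e13 coeff: (-1)*2 - (-4)*5 = -2 - (-20) = 18
e23 coeff: (-1)*2 - (-4)*2 = -2 - (-8) = 6
|a wedge b|^2 = 3^2 + 18^2 + 6^2
= 9 + 324 + 36
= 369


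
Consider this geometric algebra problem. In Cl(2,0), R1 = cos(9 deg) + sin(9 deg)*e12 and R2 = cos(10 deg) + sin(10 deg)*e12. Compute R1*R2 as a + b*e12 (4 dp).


Same-plane rotors commute and their half-angles add:
R1*R2 = cos(a1 + a2) + sin(a1 + a2)*e12.
a1 + a2 = 9 + 10 = 19 deg
cos(19 deg) = 0.9455
sin(19 deg) = 0.3256
R1*R2 = 0.9455 + 0.3256*e12


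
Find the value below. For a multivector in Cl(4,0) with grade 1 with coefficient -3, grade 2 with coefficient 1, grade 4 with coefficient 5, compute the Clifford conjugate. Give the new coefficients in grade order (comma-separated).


Clifford conjugate sign for grade k: (-1)^(k(k+1)/2)
Grade 1: (-1)^(1*2/2) = (-1)^1 = -1, coeff -3 -> 3
Grade 2: (-1)^(2*3/2) = (-1)^3 = -1, coeff 1 -> -1
Grade 4: (-1)^(4*5/2) = (-1)^10 = 1, coeff 5 -> 5
Conjugated coefficients: 3, -1, 5


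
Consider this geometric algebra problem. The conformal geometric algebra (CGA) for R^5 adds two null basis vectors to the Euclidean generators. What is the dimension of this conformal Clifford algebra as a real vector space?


The conformal model of R^5 uses Cl(6,1): the 5 Euclidean generators plus two extra orthogonal generators e+ (e+^2 = +1) and e- (e-^2 = -1), from which the null vectors e0, einf are built.
Number of generators m = 5 + 2 = 7.
dim Cl(p,q) = 2^m = 2^7 = 128


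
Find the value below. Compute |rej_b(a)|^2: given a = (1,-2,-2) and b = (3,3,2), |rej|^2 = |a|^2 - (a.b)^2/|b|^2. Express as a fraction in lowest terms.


|a|^2 = 1^2 + (-2)^2 + (-2)^2 = 9
|b|^2 = 3^2 + 3^2 + 2^2 = 22
a . b = 1*3 + (-2)*3 + (-2)*2 = -7
(a.b)^2 = (-7)^2 = 49
|rej|^2 = 9 - 49/22
= (198 - 49)/22
= 149/22
In lowest terms: 149/22


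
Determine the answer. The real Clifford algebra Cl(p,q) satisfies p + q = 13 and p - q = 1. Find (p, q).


We need p + q = 13 and p - q = 1.
Adding: 2p = 13 + 1 = 14, so p = 7.
Then q = 13 - 7 = 6.
(p, q) = (7, 6)


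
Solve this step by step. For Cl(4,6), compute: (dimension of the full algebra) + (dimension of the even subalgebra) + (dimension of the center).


n = 4 + 6 = 10
Total dim = 2^10 = 1024
Even subalgebra dim = 2^9 = 512
n is even, so center dim = 1
Sum = 1024 + 512 + 1 = 1537


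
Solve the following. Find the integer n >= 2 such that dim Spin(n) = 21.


dim Spin(n) = dim so(n) = n(n-1)/2.
Solve n(n-1)/2 = 21, i.e. n^2 - n - 42 = 0.
Discriminant = 1 + 8*21 = 169
n = (1 + sqrt(169))/2 = (1 + 13)/2 = 7


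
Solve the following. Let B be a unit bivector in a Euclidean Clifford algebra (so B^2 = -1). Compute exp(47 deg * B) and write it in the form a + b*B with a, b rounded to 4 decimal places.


For a unit bivector B with B^2 = -1, the exponential series gives
e^(theta*B) = cos(theta) + sin(theta)*B (the GA analogue of Euler's formula).
theta = 47 degrees = 0.820305 rad
cos(47 deg) = 0.6820
sin(47 deg) = 0.7314
exp(theta*B) = 0.6820 + 0.7314*B


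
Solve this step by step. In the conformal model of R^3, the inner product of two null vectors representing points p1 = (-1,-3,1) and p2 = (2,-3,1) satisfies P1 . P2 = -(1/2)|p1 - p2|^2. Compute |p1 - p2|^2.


p1 - p2 = (-3, 0, 0)
|p1 - p2|^2 = (-3)^2 + 0^2 + 0^2
= 9 + 0 + 0
= 9


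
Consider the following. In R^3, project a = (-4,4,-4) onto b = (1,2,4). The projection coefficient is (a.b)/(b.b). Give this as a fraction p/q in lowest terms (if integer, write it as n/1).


Projection coefficient = (a . b) / (b . b)
a . b = (-4)*1 + 4*2 + (-4)*4
= -4 + 8 + (-16) = -12
b . b = 1^2 + 2^2 + 4^2
= 1 + 4 + 16 = 21
Coefficient = -12/21
In lowest terms: -4/7


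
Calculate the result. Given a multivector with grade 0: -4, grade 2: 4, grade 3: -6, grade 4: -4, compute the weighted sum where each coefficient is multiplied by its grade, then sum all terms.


Grade-weighted sum = sum of grade_k * coefficient_k
0*(-4) = 0
2*4 = 8
3*(-6) = -18
4*(-4) = -16
Total = 0 + 8 + (-18) + (-16) = -26


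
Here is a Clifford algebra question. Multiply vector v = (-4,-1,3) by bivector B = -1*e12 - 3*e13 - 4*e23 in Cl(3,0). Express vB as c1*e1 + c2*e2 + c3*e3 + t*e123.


vB has grade-1 (vector) and grade-3 (trivector) parts: vB = (v _| B) + (v ^ B).
Vector part <vB>_1:
  e1: -v2*b12 - v3*b13 = -(-1)*(-1) - (3)*(-3) = 8
  e2: v1*b12 - v3*b23 = (-4)*(-1) - (3)*(-4) = 16
  e3: v1*b13 + v2*b23 = (-4)*(-3) + (-1)*(-4) = 16
Trivector part <vB>_3:
  e123: v1*b23 - v2*b13 + v3*b12 = (-4)*(-4) - (-1)*(-3) + (3)*(-1) = 10
vB = 8*e1 + 16*e2 + 16*e3 + 10*e123


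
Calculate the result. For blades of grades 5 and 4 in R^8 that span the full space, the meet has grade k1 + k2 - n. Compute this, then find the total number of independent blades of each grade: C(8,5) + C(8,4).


Meet grade = grade(A) + grade(B) - n
= 5 + 4 - 8 = 1
C(8,5) = 56
C(8,4) = 70
dim_A + dim_B = 56 + 70 = 126


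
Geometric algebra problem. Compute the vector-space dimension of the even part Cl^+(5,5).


Even subalgebra dimension = 2^(n-1)
n = 5 + 5 = 10
2^(10 - 1) = 2^9 = 512
Verification: sum of C(10,k) for even k = 1 + 45 + 210 + 210 + 45 + 1 = 512
Result = 512


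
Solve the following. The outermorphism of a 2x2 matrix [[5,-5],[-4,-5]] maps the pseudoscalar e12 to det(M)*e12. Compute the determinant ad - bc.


The outermorphism of a linear map f sends e1^e2 to f(e1)^f(e2).
f(e1) = 5*e1 - 4*e2
f(e2) = -5*e1 - 5*e2
f(e1) ^ f(e2) = (5*e1 - 4*e2) ^ (-5*e1 - 5*e2)
= 5*(-5)*e12 + (-4)*(-5)*e21
= (-25 - 20)*e12
= -45*e12
Coefficient = -45


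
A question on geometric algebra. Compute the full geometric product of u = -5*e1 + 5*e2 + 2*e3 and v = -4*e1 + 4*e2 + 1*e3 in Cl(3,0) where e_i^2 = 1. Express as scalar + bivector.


In Cl(3,0): e_i^2 = 1, e_ie_j = -e_je_i for i != j.
Scalar part = u . v = (-5)*(-4) + 5*4 + 2*1
= 20 + 20 + 2 = 42
e12 coeff = (-5)*4 - 5*(-4) = -20 - (-20) = 0
e13 coeff = (-5)*1 - 2*(-4) = -5 - (-8) = 3
e23 coeff = 5*1 - 2*4 = 5 - 8 = -3
uv = 42 + 0*e12 + 3*e13 - 3*e23


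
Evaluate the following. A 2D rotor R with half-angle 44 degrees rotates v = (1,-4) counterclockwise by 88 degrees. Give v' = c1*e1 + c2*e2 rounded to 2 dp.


Rotor R = cos(44deg) - sin(44deg)*e12
Rotation angle theta = 2 * 44 = 88 degrees
v' = R*v*~R rotates v by theta.
cos(88deg) = 0.0349, sin(88deg) = 0.9994
v'_1 = 1*cos(88deg) - (-4)*sin(88deg)
= 1*0.0349 - (-4)*0.9994
= 4.03
v'_2 = 1*sin(88deg) + (-4)*cos(88deg)
= 1*0.9994 + (-4)*0.0349
= 0.86
v' = 4.03*e1 + 0.86*e2


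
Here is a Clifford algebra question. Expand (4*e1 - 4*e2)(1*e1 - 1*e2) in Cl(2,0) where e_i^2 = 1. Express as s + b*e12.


Expand: (4*e1 - 4*e2)(1*e1 - 1*e2)
= 4*1*e1e1 + 4*(-1)*e1e2 + (-4)*1*e2e1 + (-4)*(-1)*e2e2
Using e1^2 = e2^2 = 1, e2e1 = -e1e2:
Scalar part s = 4*1 + (-4)*(-1) = 4 + 4 = 8
Bivector part b = 4*(-1) - (-4)*1 = -4 - (-4) = 0
uv = 8 + 0*e12


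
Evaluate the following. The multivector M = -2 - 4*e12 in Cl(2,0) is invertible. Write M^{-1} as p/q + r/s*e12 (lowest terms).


M = -2 - 4*e12, where e12^2 = -1.
Since M commutes with its reverse ~M = a - b*e12, M * ~M = a^2 - b^2*e12^2 = a^2 + b^2.
So M^{-1} = ~M / (a^2 + b^2) = (a - b*e12)/(a^2 + b^2).
a^2 + b^2 = 4 + 16 = 20
Scalar part = -2/20 = -1/10
Bivector coeff = 4/20 = 1/5
M^{-1} = -1/10 + 1/5*e12


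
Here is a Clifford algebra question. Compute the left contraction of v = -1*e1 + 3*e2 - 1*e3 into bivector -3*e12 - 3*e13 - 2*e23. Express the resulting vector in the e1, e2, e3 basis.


Left contraction v _| B = <vB>_1 (grade-1 part of the geometric product vB).
Using e1_|e12 = e2, e2_|e12 = -e1, e1_|e13 = e3, e3_|e13 = -e1, e2_|e23 = e3, e3_|e23 = -e2:
e1 coeff: -v2*b12 - v3*b13 = -(3)*(-3) - (-1)*(-3) = 6
e2 coeff: v1*b12 - v3*b23 = (-1)*(-3) - (-1)*(-2) = 1
e3 coeff: v1*b13 + v2*b23 = (-1)*(-3) + (3)*(-2) = -3
v _| B = 6*e1 + 1*e2 - 3*e3


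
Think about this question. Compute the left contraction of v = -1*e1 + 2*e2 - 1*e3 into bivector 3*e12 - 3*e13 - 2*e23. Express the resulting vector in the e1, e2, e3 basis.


Left contraction v _| B = <vB>_1 (grade-1 part of the geometric product vB).
Using e1_|e12 = e2, e2_|e12 = -e1, e1_|e13 = e3, e3_|e13 = -e1, e2_|e23 = e3, e3_|e23 = -e2:
e1 coeff: -v2*b12 - v3*b13 = -(2)*(3) - (-1)*(-3) = -9
e2 coeff: v1*b12 - v3*b23 = (-1)*(3) - (-1)*(-2) = -5
e3 coeff: v1*b13 + v2*b23 = (-1)*(-3) + (2)*(-2) = -1
v _| B = -9*e1 - 5*e2 - 1*e3


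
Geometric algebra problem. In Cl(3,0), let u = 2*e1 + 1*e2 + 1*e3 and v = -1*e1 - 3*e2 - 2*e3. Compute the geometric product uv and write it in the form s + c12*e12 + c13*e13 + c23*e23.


In Cl(3,0): e_i^2 = 1, e_ie_j = -e_je_i for i != j.
Scalar part = u . v = 2*(-1) + 1*(-3) + 1*(-2)
= -2 + (-3) + (-2) = -7
e12 coeff = 2*(-3) - 1*(-1) = -6 - (-1) = -5
e13 coeff = 2*(-2) - 1*(-1) = -4 - (-1) = -3
e23 coeff = 1*(-2) - 1*(-3) = -2 - (-3) = 1
uv = -7 - 5*e12 - 3*e13 + 1*e23


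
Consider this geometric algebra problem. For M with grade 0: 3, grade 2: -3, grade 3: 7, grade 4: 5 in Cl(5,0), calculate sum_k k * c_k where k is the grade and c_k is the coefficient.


Grade-weighted sum = sum of grade_k * coefficient_k
0*3 = 0
2*(-3) = -6
3*7 = 21
4*5 = 20
Total = 0 + (-6) + 21 + 20 = 35


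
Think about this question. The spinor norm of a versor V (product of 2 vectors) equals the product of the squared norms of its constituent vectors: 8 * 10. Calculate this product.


Spinor norm N(V) = |v1|^2 * |v2|^2 * ... * |v2|^2
= 8 * 10
Running product: 8, 80
N(V) = 80


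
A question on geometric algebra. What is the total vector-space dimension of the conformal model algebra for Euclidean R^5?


The conformal model of R^5 uses Cl(6,1): the 5 Euclidean generators plus two extra orthogonal generators e+ (e+^2 = +1) and e- (e-^2 = -1), from which the null vectors e0, einf are built.
Number of generators m = 5 + 2 = 7.
dim Cl(p,q) = 2^m = 2^7 = 128


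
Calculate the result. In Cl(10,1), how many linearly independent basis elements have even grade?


Even subalgebra dimension = 2^(n-1)
n = 10 + 1 = 11
2^(11 - 1) = 2^10 = 1024
Verification: sum of C(11,k) for even k = 1 + 55 + 330 + 462 + 165 + 11 = 1024
Result = 1024


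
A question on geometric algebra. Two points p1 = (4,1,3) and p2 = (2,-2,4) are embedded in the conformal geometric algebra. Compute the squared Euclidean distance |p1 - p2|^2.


p1 - p2 = (2, 3, -1)
|p1 - p2|^2 = 2^2 + 3^2 + (-1)^2
= 4 + 9 + 1
= 14


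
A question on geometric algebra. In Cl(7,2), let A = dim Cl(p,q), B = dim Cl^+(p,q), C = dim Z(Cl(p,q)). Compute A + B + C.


n = 7 + 2 = 9
Total dim = 2^9 = 512
Even subalgebra dim = 2^8 = 256
n is odd, so center dim = 2
Sum = 512 + 256 + 2 = 770


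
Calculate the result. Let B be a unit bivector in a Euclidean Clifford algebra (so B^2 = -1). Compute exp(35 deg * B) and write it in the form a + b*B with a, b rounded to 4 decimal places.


For a unit bivector B with B^2 = -1, the exponential series gives
e^(theta*B) = cos(theta) + sin(theta)*B (the GA analogue of Euler's formula).
theta = 35 degrees = 0.610865 rad
cos(35 deg) = 0.8192
sin(35 deg) = 0.5736
exp(theta*B) = 0.8192 + 0.5736*B


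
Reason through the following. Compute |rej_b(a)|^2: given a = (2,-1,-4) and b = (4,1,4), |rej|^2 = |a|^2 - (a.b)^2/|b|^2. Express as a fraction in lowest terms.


|a|^2 = 2^2 + (-1)^2 + (-4)^2 = 21
|b|^2 = 4^2 + 1^2 + 4^2 = 33
a . b = 2*4 + (-1)*1 + (-4)*4 = -9
(a.b)^2 = (-9)^2 = 81
|rej|^2 = 21 - 81/33
= (693 - 81)/33
= 612/33
In lowest terms: 204/11


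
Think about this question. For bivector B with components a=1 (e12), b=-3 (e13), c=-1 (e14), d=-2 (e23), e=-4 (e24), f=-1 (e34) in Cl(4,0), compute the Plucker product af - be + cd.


Plucker relation: af - be + cd
a*f = 1*(-1) = -1
b*e = (-3)*(-4) = 12
c*d = (-1)*(-2) = 2
af - be + cd = -1 - 12 + 2
= -11


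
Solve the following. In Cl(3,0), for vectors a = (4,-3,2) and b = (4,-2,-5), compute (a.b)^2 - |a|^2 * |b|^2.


a . b = 4*4 + (-3)*(-2) + 2*(-5)
= 16 + 6 + (-10) = 12
|a|^2 = 4^2 + (-3)^2 + 2^2 = 29
|b|^2 = 4^2 + (-2)^2 + (-5)^2 = 45
(a.b)^2 = 12^2 = 144
|a|^2 * |b|^2 = 29 * 45 = 1305
Result = 144 - 1305 = -1161


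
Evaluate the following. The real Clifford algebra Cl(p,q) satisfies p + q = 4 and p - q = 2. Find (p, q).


We need p + q = 4 and p - q = 2.
Adding: 2p = 4 + 2 = 6, so p = 3.
Then q = 4 - 3 = 1.
(p, q) = (3, 1)


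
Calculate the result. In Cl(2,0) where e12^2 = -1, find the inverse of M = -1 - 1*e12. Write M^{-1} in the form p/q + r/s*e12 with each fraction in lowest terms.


M = -1 - 1*e12, where e12^2 = -1.
Since M commutes with its reverse ~M = a - b*e12, M * ~M = a^2 - b^2*e12^2 = a^2 + b^2.
So M^{-1} = ~M / (a^2 + b^2) = (a - b*e12)/(a^2 + b^2).
a^2 + b^2 = 1 + 1 = 2
Scalar part = -1/2 = -1/2
Bivector coeff = 1/2 = 1/2
M^{-1} = -1/2 + 1/2*e12


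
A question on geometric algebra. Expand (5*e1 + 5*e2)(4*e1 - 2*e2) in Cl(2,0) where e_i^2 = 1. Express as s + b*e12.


Expand: (5*e1 + 5*e2)(4*e1 - 2*e2)
= 5*4*e1e1 + 5*(-2)*e1e2 + 5*4*e2e1 + 5*(-2)*e2e2
Using e1^2 = e2^2 = 1, e2e1 = -e1e2:
Scalar part s = 5*4 + 5*(-2) = 20 + (-10) = 10
Bivector part b = 5*(-2) - 5*4 = -10 - 20 = -30
uv = 10 - 30*e12


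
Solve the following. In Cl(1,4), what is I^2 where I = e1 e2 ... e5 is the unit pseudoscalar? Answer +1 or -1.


The pseudoscalar I = e1...e_n (product of all n generators) of Cl(p,q) satisfies I^2 = (-1)^(q + n(n-1)/2).
p = 1, q = 4, n = p + q = 5
n(n-1)/2 = 5 * 4 / 2 = 10
Exponent = q + n(n-1)/2 = 4 + 10 = 14
I^2 = (-1)^14 = +1


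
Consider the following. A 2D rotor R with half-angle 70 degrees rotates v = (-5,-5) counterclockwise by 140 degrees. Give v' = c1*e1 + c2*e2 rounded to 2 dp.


Rotor R = cos(70deg) - sin(70deg)*e12
Rotation angle theta = 2 * 70 = 140 degrees
v' = R*v*~R rotates v by theta.
cos(140deg) = -0.7660, sin(140deg) = 0.6428
v'_1 = -5*cos(140deg) - (-5)*sin(140deg)
= -5*(-0.7660) - (-5)*0.6428
= 7.04
v'_2 = -5*sin(140deg) + (-5)*cos(140deg)
= -5*0.6428 + (-5)*(-0.7660)
= 0.62
v' = 7.04*e1 + 0.62*e2


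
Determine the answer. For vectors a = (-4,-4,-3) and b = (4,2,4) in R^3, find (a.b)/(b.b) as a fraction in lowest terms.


Projection coefficient = (a . b) / (b . b)
a . b = (-4)*4 + (-4)*2 + (-3)*4
= -16 + (-8) + (-12) = -36
b . b = 4^2 + 2^2 + 4^2
= 16 + 4 + 16 = 36
Coefficient = -36/36
In lowest terms: -1/1


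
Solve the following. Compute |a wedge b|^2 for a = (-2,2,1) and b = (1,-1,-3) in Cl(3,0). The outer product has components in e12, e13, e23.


a wedge b = (a1*b2 - a2*b1)*e12 + (a1*b3 - a3*b1)*e13 + (a2*b3 - a3*b2)*e23
e12 coeff: (-2)*(-1) - 2*1 = 2 - 2 = 0
e13 coeff: (-2)*(-3) - 1*1 = 6 - 1 = 5
e23 coeff: 2*(-3) - 1*(-1) = -6 - (-1) = -5
|a wedge b|^2 = 0^2 + 5^2 + (-5)^2
= 0 + 25 + 25
= 50


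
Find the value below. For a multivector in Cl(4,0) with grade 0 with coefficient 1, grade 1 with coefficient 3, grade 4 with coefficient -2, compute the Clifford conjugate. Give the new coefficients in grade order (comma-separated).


Clifford conjugate sign for grade k: (-1)^(k(k+1)/2)
Grade 0: (-1)^(0*1/2) = (-1)^0 = 1, coeff 1 -> 1
Grade 1: (-1)^(1*2/2) = (-1)^1 = -1, coeff 3 -> -3
Grade 4: (-1)^(4*5/2) = (-1)^10 = 1, coeff -2 -> -2
Conjugated coefficients: 1, -3, -2


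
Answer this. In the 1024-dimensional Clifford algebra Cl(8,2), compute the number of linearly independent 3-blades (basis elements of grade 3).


Number of grade-k basis blades in Cl(p,q) with n = p + q is C(n, k).
n = 8 + 2 = 10
C(10, 3) = 10! / (3! * 7!)
= 3628800 / (6 * 5040)
= 120


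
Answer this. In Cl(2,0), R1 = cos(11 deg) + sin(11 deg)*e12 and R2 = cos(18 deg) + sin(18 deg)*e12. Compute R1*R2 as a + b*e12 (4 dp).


Same-plane rotors commute and their half-angles add:
R1*R2 = cos(a1 + a2) + sin(a1 + a2)*e12.
a1 + a2 = 11 + 18 = 29 deg
cos(29 deg) = 0.8746
sin(29 deg) = 0.4848
R1*R2 = 0.8746 + 0.4848*e12


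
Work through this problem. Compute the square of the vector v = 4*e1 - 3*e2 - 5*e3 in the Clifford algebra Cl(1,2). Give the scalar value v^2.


v^2 = sum of c_i^2 * e_i^2
Positive signature terms (e_i^2 = +1): 4^2 = 16
Negative signature terms (e_j^2 = -1): (-3)^2 + (-5)^2 = 34
v^2 = 16 - 34 = -18


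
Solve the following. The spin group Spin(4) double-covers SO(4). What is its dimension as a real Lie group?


Spin(n) double-covers SO(n); both have Lie algebra so(n) of dimension n(n-1)/2.
n = 4
n(n-1) = 4 * 3 = 12
dim Spin(4) = 12/2 = 6


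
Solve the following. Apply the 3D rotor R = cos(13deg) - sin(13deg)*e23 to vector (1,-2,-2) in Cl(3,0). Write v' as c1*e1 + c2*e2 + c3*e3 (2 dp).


Rotor R = cos(13deg) - sin(13deg)*e23
Rotation angle theta = 2 * 13 = 26 degrees in the e23 plane (e2 -> e3).
The component perpendicular to the plane (e1) is invariant: v'_1 = v1 = 1.00
cos(26deg) = 0.8988, sin(26deg) = 0.4384
v'_2 = v2*cos(theta) - v3*sin(theta) = -2*0.8988 - (-2)*0.4384 = -0.92
v'_3 = v2*sin(theta) + v3*cos(theta) = -2*0.4384 + (-2)*0.8988 = -2.67
v' = 1.00*e1 - 0.92*e2 - 2.67*e3


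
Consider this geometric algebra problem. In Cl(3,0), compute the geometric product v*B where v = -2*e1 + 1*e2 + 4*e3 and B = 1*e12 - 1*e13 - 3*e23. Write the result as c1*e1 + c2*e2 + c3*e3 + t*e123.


vB has grade-1 (vector) and grade-3 (trivector) parts: vB = (v _| B) + (v ^ B).
Vector part <vB>_1:
  e1: -v2*b12 - v3*b13 = -(1)*(1) - (4)*(-1) = 3
  e2: v1*b12 - v3*b23 = (-2)*(1) - (4)*(-3) = 10
  e3: v1*b13 + v2*b23 = (-2)*(-1) + (1)*(-3) = -1
Trivector part <vB>_3:
  e123: v1*b23 - v2*b13 + v3*b12 = (-2)*(-3) - (1)*(-1) + (4)*(1) = 11
vB = 3*e1 + 10*e2 - 1*e3 + 11*e123


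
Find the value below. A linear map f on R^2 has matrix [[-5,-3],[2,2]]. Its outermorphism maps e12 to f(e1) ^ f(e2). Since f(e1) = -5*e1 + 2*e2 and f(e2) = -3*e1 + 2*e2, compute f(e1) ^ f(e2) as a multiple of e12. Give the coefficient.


The outermorphism of a linear map f sends e1^e2 to f(e1)^f(e2).
f(e1) = -5*e1 + 2*e2
f(e2) = -3*e1 + 2*e2
f(e1) ^ f(e2) = (-5*e1 + 2*e2) ^ (-3*e1 + 2*e2)
= (-5)*2*e12 + 2*(-3)*e21
= (-10 - (-6))*e12
= -4*e12
Coefficient = -4


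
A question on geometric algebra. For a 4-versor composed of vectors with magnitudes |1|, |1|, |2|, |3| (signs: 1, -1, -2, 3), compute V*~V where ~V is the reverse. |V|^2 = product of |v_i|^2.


Each vector v_i has |v_i|^2 = s_i^2
Squared scales: 1^2 = 1, (-1)^2 = 1, (-2)^2 = 4, 3^2 = 9
|V|^2 = 1 * 1 * 4 * 9
= 36


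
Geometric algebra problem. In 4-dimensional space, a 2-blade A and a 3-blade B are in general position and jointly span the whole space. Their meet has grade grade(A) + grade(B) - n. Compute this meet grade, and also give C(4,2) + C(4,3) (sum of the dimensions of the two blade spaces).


Meet grade = grade(A) + grade(B) - n
= 2 + 3 - 4 = 1
C(4,2) = 6
C(4,3) = 4
dim_A + dim_B = 6 + 4 = 10


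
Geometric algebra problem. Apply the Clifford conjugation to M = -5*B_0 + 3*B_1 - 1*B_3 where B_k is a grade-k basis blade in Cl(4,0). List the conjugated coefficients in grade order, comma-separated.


Clifford conjugate sign for grade k: (-1)^(k(k+1)/2)
Grade 0: (-1)^(0*1/2) = (-1)^0 = 1, coeff -5 -> -5
Grade 1: (-1)^(1*2/2) = (-1)^1 = -1, coeff 3 -> -3
Grade 3: (-1)^(3*4/2) = (-1)^6 = 1, coeff -1 -> -1
Conjugated coefficients: -5, -3, -1


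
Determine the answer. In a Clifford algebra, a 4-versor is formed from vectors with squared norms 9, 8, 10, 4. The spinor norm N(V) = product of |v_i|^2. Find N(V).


Spinor norm N(V) = |v1|^2 * |v2|^2 * ... * |v4|^2
= 9 * 8 * 10 * 4
Running product: 9, 72, 720, 2880
N(V) = 2880


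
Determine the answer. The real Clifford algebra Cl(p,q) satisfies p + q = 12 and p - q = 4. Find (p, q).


We need p + q = 12 and p - q = 4.
Adding: 2p = 12 + 4 = 16, so p = 8.
Then q = 12 - 8 = 4.
(p, q) = (8, 4)


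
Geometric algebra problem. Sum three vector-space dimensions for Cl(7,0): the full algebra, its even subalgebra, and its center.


n = 7 + 0 = 7
Total dim = 2^7 = 128
Even subalgebra dim = 2^6 = 64
n is odd, so center dim = 2
Sum = 128 + 64 + 2 = 194


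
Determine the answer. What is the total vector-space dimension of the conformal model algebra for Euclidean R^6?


The conformal model of R^6 uses Cl(7,1): the 6 Euclidean generators plus two extra orthogonal generators e+ (e+^2 = +1) and e- (e-^2 = -1), from which the null vectors e0, einf are built.
Number of generators m = 6 + 2 = 8.
dim Cl(p,q) = 2^m = 2^8 = 256


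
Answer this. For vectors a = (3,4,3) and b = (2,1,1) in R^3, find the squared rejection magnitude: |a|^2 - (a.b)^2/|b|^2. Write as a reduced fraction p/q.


|a|^2 = 3^2 + 4^2 + 3^2 = 34
|b|^2 = 2^2 + 1^2 + 1^2 = 6
a . b = 3*2 + 4*1 + 3*1 = 13
(a.b)^2 = 13^2 = 169
|rej|^2 = 34 - 169/6
= (204 - 169)/6
= 35/6
In lowest terms: 35/6


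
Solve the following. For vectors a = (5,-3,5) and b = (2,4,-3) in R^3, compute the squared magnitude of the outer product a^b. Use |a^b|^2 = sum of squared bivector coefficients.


a wedge b = (a1*b2 - a2*b1)*e12 + (a1*b3 - a3*b1)*e13 + (a2*b3 - a3*b2)*e23
e12 coeff: 5*4 - (-3)*2 = 20 - (-6) = 26
e13 coeff: 5*(-3) - 5*2 = -15 - 10 = -25
e23 coeff: (-3)*(-3) - 5*4 = 9 - 20 = -11
|a wedge b|^2 = 26^2 + (-25)^2 + (-11)^2
= 676 + 625 + 121
= 1422


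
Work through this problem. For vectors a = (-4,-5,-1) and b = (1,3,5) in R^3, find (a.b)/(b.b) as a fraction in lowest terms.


Projection coefficient = (a . b) / (b . b)
a . b = (-4)*1 + (-5)*3 + (-1)*5
= -4 + (-15) + (-5) = -24
b . b = 1^2 + 3^2 + 5^2
= 1 + 9 + 25 = 35
Coefficient = -24/35
In lowest terms: -24/35


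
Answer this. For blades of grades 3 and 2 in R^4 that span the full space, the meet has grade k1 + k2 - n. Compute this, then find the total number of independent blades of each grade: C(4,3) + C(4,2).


Meet grade = grade(A) + grade(B) - n
= 3 + 2 - 4 = 1
C(4,3) = 4
C(4,2) = 6
dim_A + dim_B = 4 + 6 = 10


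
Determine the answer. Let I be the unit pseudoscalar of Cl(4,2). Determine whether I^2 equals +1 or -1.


The pseudoscalar I = e1...e_n (product of all n generators) of Cl(p,q) satisfies I^2 = (-1)^(q + n(n-1)/2).
p = 4, q = 2, n = p + q = 6
n(n-1)/2 = 6 * 5 / 2 = 15
Exponent = q + n(n-1)/2 = 2 + 15 = 17
I^2 = (-1)^17 = -1


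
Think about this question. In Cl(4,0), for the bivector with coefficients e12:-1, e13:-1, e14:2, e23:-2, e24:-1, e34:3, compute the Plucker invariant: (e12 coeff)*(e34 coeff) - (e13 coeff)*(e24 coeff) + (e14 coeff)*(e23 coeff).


Plucker relation: af - be + cd
a*f = (-1)*3 = -3
b*e = (-1)*(-1) = 1
c*d = 2*(-2) = -4
af - be + cd = -3 - 1 + (-4)
= -8


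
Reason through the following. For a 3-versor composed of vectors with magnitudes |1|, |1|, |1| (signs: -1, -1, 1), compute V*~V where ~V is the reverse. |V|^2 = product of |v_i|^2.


Each vector v_i has |v_i|^2 = s_i^2
Squared scales: (-1)^2 = 1, (-1)^2 = 1, 1^2 = 1
|V|^2 = 1 * 1 * 1
= 1


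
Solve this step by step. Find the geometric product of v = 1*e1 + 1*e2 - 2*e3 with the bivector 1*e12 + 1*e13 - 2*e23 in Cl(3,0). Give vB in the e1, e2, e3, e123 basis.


vB has grade-1 (vector) and grade-3 (trivector) parts: vB = (v _| B) + (v ^ B).
Vector part <vB>_1:
  e1: -v2*b12 - v3*b13 = -(1)*(1) - (-2)*(1) = 1
  e2: v1*b12 - v3*b23 = (1)*(1) - (-2)*(-2) = -3
  e3: v1*b13 + v2*b23 = (1)*(1) + (1)*(-2) = -1
Trivector part <vB>_3:
  e123: v1*b23 - v2*b13 + v3*b12 = (1)*(-2) - (1)*(1) + (-2)*(1) = -5
vB = 1*e1 - 3*e2 - 1*e3 - 5*e123


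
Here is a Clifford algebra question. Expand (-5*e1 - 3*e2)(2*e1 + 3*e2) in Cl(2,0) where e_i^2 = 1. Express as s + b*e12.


Expand: (-5*e1 - 3*e2)(2*e1 + 3*e2)
= (-5)*2*e1e1 + (-5)*3*e1e2 + (-3)*2*e2e1 + (-3)*3*e2e2
Using e1^2 = e2^2 = 1, e2e1 = -e1e2:
Scalar part s = (-5)*2 + (-3)*3 = -10 + (-9) = -19
Bivector part b = (-5)*3 - (-3)*2 = -15 - (-6) = -9
uv = -19 - 9*e12


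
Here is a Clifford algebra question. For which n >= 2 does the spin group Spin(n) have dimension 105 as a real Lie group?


dim Spin(n) = dim so(n) = n(n-1)/2.
Solve n(n-1)/2 = 105, i.e. n^2 - n - 210 = 0.
Discriminant = 1 + 8*105 = 841
n = (1 + sqrt(841))/2 = (1 + 29)/2 = 15


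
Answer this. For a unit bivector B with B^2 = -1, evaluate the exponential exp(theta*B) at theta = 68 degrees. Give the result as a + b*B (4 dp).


For a unit bivector B with B^2 = -1, the exponential series gives
e^(theta*B) = cos(theta) + sin(theta)*B (the GA analogue of Euler's formula).
theta = 68 degrees = 1.186824 rad
cos(68 deg) = 0.3746
sin(68 deg) = 0.9272
exp(theta*B) = 0.3746 + 0.9272*B


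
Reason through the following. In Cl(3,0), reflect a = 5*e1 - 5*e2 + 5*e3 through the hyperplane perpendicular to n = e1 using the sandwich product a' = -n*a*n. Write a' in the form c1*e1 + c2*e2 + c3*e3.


Reflection formula: a' = -n*a*n, with n = e1 (unit vector, n^2 = 1).
For reflection through hyperplane perp to e1:
The component along e1 flips sign, others stay.
a = (5, -5, 5)
a' = (-5, -5, 5)
a' = -5*e1 - 5*e2 + 5*e3


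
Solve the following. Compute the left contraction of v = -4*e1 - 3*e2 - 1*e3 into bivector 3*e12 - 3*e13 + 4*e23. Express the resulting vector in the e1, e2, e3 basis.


Left contraction v _| B = <vB>_1 (grade-1 part of the geometric product vB).
Using e1_|e12 = e2, e2_|e12 = -e1, e1_|e13 = e3, e3_|e13 = -e1, e2_|e23 = e3, e3_|e23 = -e2:
e1 coeff: -v2*b12 - v3*b13 = -(-3)*(3) - (-1)*(-3) = 6
e2 coeff: v1*b12 - v3*b23 = (-4)*(3) - (-1)*(4) = -8
e3 coeff: v1*b13 + v2*b23 = (-4)*(-3) + (-3)*(4) = 0
v _| B = 6*e1 - 8*e2 + 0*e3


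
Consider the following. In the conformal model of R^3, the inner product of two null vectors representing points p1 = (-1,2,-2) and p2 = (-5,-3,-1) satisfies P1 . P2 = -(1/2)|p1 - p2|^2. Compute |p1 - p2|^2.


p1 - p2 = (4, 5, -1)
|p1 - p2|^2 = 4^2 + 5^2 + (-1)^2
= 16 + 25 + 1
= 42


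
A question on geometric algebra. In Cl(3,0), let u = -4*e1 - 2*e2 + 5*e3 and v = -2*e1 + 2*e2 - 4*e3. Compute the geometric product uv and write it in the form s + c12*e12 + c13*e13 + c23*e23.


In Cl(3,0): e_i^2 = 1, e_ie_j = -e_je_i for i != j.
Scalar part = u . v = (-4)*(-2) + (-2)*2 + 5*(-4)
= 8 + (-4) + (-20) = -16
e12 coeff = (-4)*2 - (-2)*(-2) = -8 - 4 = -12
e13 coeff = (-4)*(-4) - 5*(-2) = 16 - (-10) = 26
e23 coeff = (-2)*(-4) - 5*2 = 8 - 10 = -2
uv = -16 - 12*e12 + 26*e13 - 2*e23
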